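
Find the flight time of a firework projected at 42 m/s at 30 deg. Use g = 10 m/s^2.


Given: v0 = 42 m/s, theta = 30 deg, g = 10 m/s^2
sin(30) = 1/2
Using T = 2*v0*sin(theta) / g
T = 2*42*1/2 / 10
T = 42 / 10
T = 21/5 s

21/5 s


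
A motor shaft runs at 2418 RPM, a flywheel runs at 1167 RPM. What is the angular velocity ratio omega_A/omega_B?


Given: RPM_A = 2418, RPM_B = 1167
omega = 2*pi*RPM/60, so omega_A/omega_B = RPM_A / RPM_B
omega_A/omega_B = 2418 / 1167
omega_A/omega_B = 806/389

806/389


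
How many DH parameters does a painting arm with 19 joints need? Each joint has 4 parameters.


Given: 19 joints, 4 DH parameters per joint (d, theta, a, alpha)
Total DH parameters = number_of_joints * 4
Total = 19 * 4
Total = 76

76


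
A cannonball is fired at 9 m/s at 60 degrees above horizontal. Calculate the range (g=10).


Given: v0 = 9 m/s, theta = 60 deg, g = 10 m/s^2
sin(2*60) = sin(120) = sqrt(3)/2
Using R = v0^2 * sin(2*theta) / g
R = 9^2 * (sqrt(3)/2) / 10
R = 81 * sqrt(3) / 20
R = 81/20*sqrt(3) m

81/20*sqrt(3) m


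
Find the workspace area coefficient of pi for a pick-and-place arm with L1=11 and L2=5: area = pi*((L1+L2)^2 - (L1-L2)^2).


Given: L1 = 11, L2 = 5
(L1+L2)^2 = (16)^2 = 256
(L1-L2)^2 = (6)^2 = 36
Difference = 256 - 36 = 220
This equals 4*L1*L2 = 4*11*5 = 220
Workspace area = 220*pi

220


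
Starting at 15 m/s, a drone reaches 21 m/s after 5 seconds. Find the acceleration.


Given: initial velocity v0 = 15 m/s, final velocity v = 21 m/s, time t = 5 s
Using a = (v - v0) / t
a = (21 - 15) / 5
a = 6 / 5
a = 6/5 m/s^2

6/5 m/s^2


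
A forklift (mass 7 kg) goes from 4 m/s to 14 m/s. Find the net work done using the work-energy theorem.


Given: m = 7 kg, v0 = 4 m/s, v = 14 m/s
Using W = (1/2)*m*(v^2 - v0^2)
v^2 = 14^2 = 196
v0^2 = 4^2 = 16
v^2 - v0^2 = 196 - 16 = 180
W = (1/2)*7*180 = 630 J

630 J


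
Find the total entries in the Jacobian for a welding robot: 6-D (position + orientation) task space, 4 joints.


Given: task space dimension = 6, joints = 4
Jacobian is a 6 x 4 matrix
Total entries = rows * columns
Total = 6 * 4
Total = 24

24


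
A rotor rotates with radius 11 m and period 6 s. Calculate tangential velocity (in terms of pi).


Given: radius r = 11 m, period T = 6 s
Using v = 2*pi*r / T
v = 2*pi*11 / 6
v = 22*pi / 6
v = 11/3*pi m/s

11/3*pi m/s


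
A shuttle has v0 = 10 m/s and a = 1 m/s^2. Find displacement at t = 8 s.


Given: v0 = 10 m/s, a = 1 m/s^2, t = 8 s
Using s = v0*t + (1/2)*a*t^2
s = 10*8 + (1/2)*1*8^2
s = 80 + (1/2)*64
s = 80 + 32
s = 112

112 m


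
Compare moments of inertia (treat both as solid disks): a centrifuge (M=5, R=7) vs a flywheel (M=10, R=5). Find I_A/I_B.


Given: M1=5 kg, R1=7 m, M2=10 kg, R2=5 m
For a disk: I = (1/2)*M*R^2, so I_A/I_B = (M1*R1^2)/(M2*R2^2)
M1*R1^2 = 5*49 = 245
M2*R2^2 = 10*25 = 250
I_A/I_B = 245/250 = 49/50

49/50


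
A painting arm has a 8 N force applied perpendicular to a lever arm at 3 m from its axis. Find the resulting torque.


Given: F = 8 N, r = 3 m, angle = 90 deg (perpendicular)
Using tau = F * r * sin(90)
sin(90) = 1
tau = 8 * 3 * 1
tau = 24 Nm

24 Nm


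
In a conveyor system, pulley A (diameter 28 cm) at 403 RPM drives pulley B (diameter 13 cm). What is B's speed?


Given: D1 = 28 cm, w1 = 403 RPM, D2 = 13 cm
Using D1*w1 = D2*w2
w2 = D1*w1 / D2
w2 = 28*403 / 13
w2 = 11284 / 13
w2 = 868 RPM

868 RPM


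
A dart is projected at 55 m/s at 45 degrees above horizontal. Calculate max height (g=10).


Given: v0 = 55 m/s, theta = 45 deg, g = 10 m/s^2
sin^2(45) = 1/2
Using H = v0^2 * sin^2(theta) / (2*g)
H = 55^2 * 1/2 / (2*10)
H = 3025 * 1/2 / 20
H = 3025/2 / 20
H = 605/8 m

605/8 m


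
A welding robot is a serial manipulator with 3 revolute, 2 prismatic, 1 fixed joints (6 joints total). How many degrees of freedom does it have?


Given: serial robot with 3 revolute, 2 prismatic, 1 fixed joints
DOF contribution per joint type: revolute=1, prismatic=1, spherical=3, fixed=0
DOF = 3*1 + 2*1 + 1*0
DOF = 5

5


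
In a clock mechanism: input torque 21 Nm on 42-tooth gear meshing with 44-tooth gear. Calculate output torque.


Given: N1 = 42, N2 = 44, T1 = 21 Nm
Using T2/T1 = N2/N1
T2 = T1 * N2 / N1
T2 = 21 * 44 / 42
T2 = 924 / 42
T2 = 22 Nm

22 Nm


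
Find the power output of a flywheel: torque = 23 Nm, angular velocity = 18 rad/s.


Given: tau = 23 Nm, omega = 18 rad/s
Using P = tau * omega
P = 23 * 18
P = 414 W

414 W


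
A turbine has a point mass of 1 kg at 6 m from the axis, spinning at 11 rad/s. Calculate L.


Given: m = 1 kg, r = 6 m, omega = 11 rad/s
For a point mass: I = m*r^2
I = 1*6^2 = 1*36 = 36
L = I*omega = 36*11
L = 396 kg*m^2/s

396 kg*m^2/s


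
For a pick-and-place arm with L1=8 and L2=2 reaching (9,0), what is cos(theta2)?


Given: L1 = 8, L2 = 2, target (x, y) = (9, 0)
Using cos(theta2) = (x^2 + y^2 - L1^2 - L2^2) / (2*L1*L2)
x^2 + y^2 = 9^2 + 0 = 81
L1^2 + L2^2 = 64 + 4 = 68
Numerator = 81 - 68 = 13
Denominator = 2*8*2 = 32
cos(theta2) = 13/32 = 13/32

13/32


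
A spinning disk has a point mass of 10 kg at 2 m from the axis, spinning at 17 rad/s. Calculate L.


Given: m = 10 kg, r = 2 m, omega = 17 rad/s
For a point mass: I = m*r^2
I = 10*2^2 = 10*4 = 40
L = I*omega = 40*17
L = 680 kg*m^2/s

680 kg*m^2/s


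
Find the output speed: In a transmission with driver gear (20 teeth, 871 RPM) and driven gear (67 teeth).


Given: N1 = 20 teeth, w1 = 871 RPM, N2 = 67 teeth
Using N1*w1 = N2*w2
w2 = N1*w1 / N2
w2 = 20*871 / 67
w2 = 17420 / 67
w2 = 260 RPM

260 RPM


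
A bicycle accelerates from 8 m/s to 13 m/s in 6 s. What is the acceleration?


Given: initial velocity v0 = 8 m/s, final velocity v = 13 m/s, time t = 6 s
Using a = (v - v0) / t
a = (13 - 8) / 6
a = 5 / 6
a = 5/6 m/s^2

5/6 m/s^2


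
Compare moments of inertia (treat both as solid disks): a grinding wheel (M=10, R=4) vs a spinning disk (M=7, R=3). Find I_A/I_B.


Given: M1=10 kg, R1=4 m, M2=7 kg, R2=3 m
For a disk: I = (1/2)*M*R^2, so I_A/I_B = (M1*R1^2)/(M2*R2^2)
M1*R1^2 = 10*16 = 160
M2*R2^2 = 7*9 = 63
I_A/I_B = 160/63 = 160/63

160/63


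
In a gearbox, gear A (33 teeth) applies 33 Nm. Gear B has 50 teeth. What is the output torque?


Given: N1 = 33, N2 = 50, T1 = 33 Nm
Using T2/T1 = N2/N1
T2 = T1 * N2 / N1
T2 = 33 * 50 / 33
T2 = 1650 / 33
T2 = 50 Nm

50 Nm


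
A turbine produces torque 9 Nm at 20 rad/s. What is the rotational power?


Given: tau = 9 Nm, omega = 20 rad/s
Using P = tau * omega
P = 9 * 20
P = 180 W

180 W


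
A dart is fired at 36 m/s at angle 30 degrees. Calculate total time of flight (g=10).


Given: v0 = 36 m/s, theta = 30 deg, g = 10 m/s^2
sin(30) = 1/2
Using T = 2*v0*sin(theta) / g
T = 2*36*1/2 / 10
T = 36 / 10
T = 18/5 s

18/5 s


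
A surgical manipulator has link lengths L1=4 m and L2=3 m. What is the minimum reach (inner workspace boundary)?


Given: L1 = 4 m, L2 = 3 m
For a 2-link planar arm, min reach = |L1 - L2| (second link folded back)
Min reach = |4 - 3|
Min reach = 1 m

1 m


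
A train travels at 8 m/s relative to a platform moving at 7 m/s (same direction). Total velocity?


Given: object velocity = 8 m/s, platform velocity = 7 m/s (same direction)
Using classical velocity addition: v_total = v_object + v_platform
v_total = 8 + 7
v_total = 15 m/s

15 m/s


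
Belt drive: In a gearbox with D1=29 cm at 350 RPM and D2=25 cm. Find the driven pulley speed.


Given: D1 = 29 cm, w1 = 350 RPM, D2 = 25 cm
Using D1*w1 = D2*w2
w2 = D1*w1 / D2
w2 = 29*350 / 25
w2 = 10150 / 25
w2 = 406 RPM

406 RPM


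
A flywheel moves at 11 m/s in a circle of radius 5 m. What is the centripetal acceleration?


Given: v = 11 m/s, r = 5 m
Using a_c = v^2 / r
a_c = 11^2 / 5
a_c = 121 / 5
a_c = 121/5 m/s^2

121/5 m/s^2


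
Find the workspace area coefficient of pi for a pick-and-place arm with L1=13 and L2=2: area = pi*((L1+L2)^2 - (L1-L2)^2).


Given: L1 = 13, L2 = 2
(L1+L2)^2 = (15)^2 = 225
(L1-L2)^2 = (11)^2 = 121
Difference = 225 - 121 = 104
This equals 4*L1*L2 = 4*13*2 = 104
Workspace area = 104*pi

104


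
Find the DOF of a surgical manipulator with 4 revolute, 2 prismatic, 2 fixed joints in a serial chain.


Given: serial robot with 4 revolute, 2 prismatic, 2 fixed joints
DOF contribution per joint type: revolute=1, prismatic=1, spherical=3, fixed=0
DOF = 4*1 + 2*1 + 2*0
DOF = 6

6


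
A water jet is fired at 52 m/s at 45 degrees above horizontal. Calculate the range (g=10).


Given: v0 = 52 m/s, theta = 45 deg, g = 10 m/s^2
sin(2*45) = sin(90) = 1
Using R = v0^2 * sin(2*theta) / g
R = 52^2 * 1 / 10
R = 2704 / 10
R = 1352/5 m

1352/5 m


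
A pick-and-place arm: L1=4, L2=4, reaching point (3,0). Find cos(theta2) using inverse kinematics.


Given: L1 = 4, L2 = 4, target (x, y) = (3, 0)
Using cos(theta2) = (x^2 + y^2 - L1^2 - L2^2) / (2*L1*L2)
x^2 + y^2 = 3^2 + 0 = 9
L1^2 + L2^2 = 16 + 16 = 32
Numerator = 9 - 32 = -23
Denominator = 2*4*4 = 32
cos(theta2) = -23/32 = -23/32

-23/32


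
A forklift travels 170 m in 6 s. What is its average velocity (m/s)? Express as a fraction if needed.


Given: distance d = 170 m, time t = 6 s
Using v = d / t
v = 170 / 6
v = 85/3 m/s

85/3 m/s


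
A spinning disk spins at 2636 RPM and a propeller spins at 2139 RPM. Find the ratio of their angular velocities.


Given: RPM_A = 2636, RPM_B = 2139
omega = 2*pi*RPM/60, so omega_A/omega_B = RPM_A / RPM_B
omega_A/omega_B = 2636 / 2139
omega_A/omega_B = 2636/2139

2636/2139


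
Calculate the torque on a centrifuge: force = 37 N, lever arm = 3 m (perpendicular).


Given: F = 37 N, r = 3 m, angle = 90 deg (perpendicular)
Using tau = F * r * sin(90)
sin(90) = 1
tau = 37 * 3 * 1
tau = 111 Nm

111 Nm


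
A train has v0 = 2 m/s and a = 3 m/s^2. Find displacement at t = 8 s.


Given: v0 = 2 m/s, a = 3 m/s^2, t = 8 s
Using s = v0*t + (1/2)*a*t^2
s = 2*8 + (1/2)*3*8^2
s = 16 + (1/2)*192
s = 16 + 96
s = 112

112 m


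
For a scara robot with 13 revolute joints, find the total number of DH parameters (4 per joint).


Given: 13 joints, 4 DH parameters per joint (d, theta, a, alpha)
Total DH parameters = number_of_joints * 4
Total = 13 * 4
Total = 52

52


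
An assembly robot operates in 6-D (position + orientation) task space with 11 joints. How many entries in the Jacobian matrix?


Given: task space dimension = 6, joints = 11
Jacobian is a 6 x 11 matrix
Total entries = rows * columns
Total = 6 * 11
Total = 66

66


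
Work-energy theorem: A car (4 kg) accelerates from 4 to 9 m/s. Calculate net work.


Given: m = 4 kg, v0 = 4 m/s, v = 9 m/s
Using W = (1/2)*m*(v^2 - v0^2)
v^2 = 9^2 = 81
v0^2 = 4^2 = 16
v^2 - v0^2 = 81 - 16 = 65
W = (1/2)*4*65 = 130 J

130 J


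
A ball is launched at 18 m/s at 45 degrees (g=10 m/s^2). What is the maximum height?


Given: v0 = 18 m/s, theta = 45 deg, g = 10 m/s^2
sin^2(45) = 1/2
Using H = v0^2 * sin^2(theta) / (2*g)
H = 18^2 * 1/2 / (2*10)
H = 324 * 1/2 / 20
H = 162 / 20
H = 81/10 m

81/10 m


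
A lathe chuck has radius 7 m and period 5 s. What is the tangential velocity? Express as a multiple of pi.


Given: radius r = 7 m, period T = 5 s
Using v = 2*pi*r / T
v = 2*pi*7 / 5
v = 14*pi / 5
v = 14/5*pi m/s

14/5*pi m/s


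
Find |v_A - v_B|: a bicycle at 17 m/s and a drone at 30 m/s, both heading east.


Given: v_A = 17 m/s east, v_B = 30 m/s east
Both move in the same direction; relative speed = |v_A - v_B|
|17 - 30| = |-13|
= 13 m/s

13 m/s


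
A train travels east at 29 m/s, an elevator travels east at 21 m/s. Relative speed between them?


Given: v_A = 29 m/s east, v_B = 21 m/s east
Both move in the same direction; relative speed = |v_A - v_B|
|29 - 21| = |8|
= 8 m/s

8 m/s


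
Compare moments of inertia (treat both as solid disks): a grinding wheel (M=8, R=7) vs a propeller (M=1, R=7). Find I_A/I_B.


Given: M1=8 kg, R1=7 m, M2=1 kg, R2=7 m
For a disk: I = (1/2)*M*R^2, so I_A/I_B = (M1*R1^2)/(M2*R2^2)
M1*R1^2 = 8*49 = 392
M2*R2^2 = 1*49 = 49
I_A/I_B = 392/49 = 8

8


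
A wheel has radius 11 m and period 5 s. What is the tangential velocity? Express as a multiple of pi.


Given: radius r = 11 m, period T = 5 s
Using v = 2*pi*r / T
v = 2*pi*11 / 5
v = 22*pi / 5
v = 22/5*pi m/s

22/5*pi m/s


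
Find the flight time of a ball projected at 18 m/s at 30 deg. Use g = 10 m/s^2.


Given: v0 = 18 m/s, theta = 30 deg, g = 10 m/s^2
sin(30) = 1/2
Using T = 2*v0*sin(theta) / g
T = 2*18*1/2 / 10
T = 18 / 10
T = 9/5 s

9/5 s


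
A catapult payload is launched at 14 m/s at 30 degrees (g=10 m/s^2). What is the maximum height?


Given: v0 = 14 m/s, theta = 30 deg, g = 10 m/s^2
sin^2(30) = 1/4
Using H = v0^2 * sin^2(theta) / (2*g)
H = 14^2 * 1/4 / (2*10)
H = 196 * 1/4 / 20
H = 49 / 20
H = 49/20 m

49/20 m


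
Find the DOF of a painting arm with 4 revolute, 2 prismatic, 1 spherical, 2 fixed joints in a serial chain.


Given: serial robot with 4 revolute, 2 prismatic, 1 spherical, 2 fixed joints
DOF contribution per joint type: revolute=1, prismatic=1, spherical=3, fixed=0
DOF = 4*1 + 2*1 + 1*3 + 2*0
DOF = 9

9


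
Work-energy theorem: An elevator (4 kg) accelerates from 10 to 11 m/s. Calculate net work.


Given: m = 4 kg, v0 = 10 m/s, v = 11 m/s
Using W = (1/2)*m*(v^2 - v0^2)
v^2 = 11^2 = 121
v0^2 = 10^2 = 100
v^2 - v0^2 = 121 - 100 = 21
W = (1/2)*4*21 = 42 J

42 J


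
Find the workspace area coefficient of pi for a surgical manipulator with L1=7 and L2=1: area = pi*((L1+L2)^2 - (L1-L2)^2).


Given: L1 = 7, L2 = 1
(L1+L2)^2 = (8)^2 = 64
(L1-L2)^2 = (6)^2 = 36
Difference = 64 - 36 = 28
This equals 4*L1*L2 = 4*7*1 = 28
Workspace area = 28*pi

28


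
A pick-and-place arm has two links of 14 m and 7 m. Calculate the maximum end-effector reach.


Given: L1 = 14 m, L2 = 7 m
For a 2-link planar arm, max reach = L1 + L2 (fully extended)
Max reach = 14 + 7
Max reach = 21 m

21 m


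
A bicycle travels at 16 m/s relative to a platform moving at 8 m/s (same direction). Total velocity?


Given: object velocity = 16 m/s, platform velocity = 8 m/s (same direction)
Using classical velocity addition: v_total = v_object + v_platform
v_total = 16 + 8
v_total = 24 m/s

24 m/s


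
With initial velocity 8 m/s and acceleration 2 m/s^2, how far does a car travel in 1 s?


Given: v0 = 8 m/s, a = 2 m/s^2, t = 1 s
Using s = v0*t + (1/2)*a*t^2
s = 8*1 + (1/2)*2*1^2
s = 8 + (1/2)*2
s = 8 + 1
s = 9

9 m


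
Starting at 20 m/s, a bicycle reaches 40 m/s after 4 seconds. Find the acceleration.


Given: initial velocity v0 = 20 m/s, final velocity v = 40 m/s, time t = 4 s
Using a = (v - v0) / t
a = (40 - 20) / 4
a = 20 / 4
a = 5 m/s^2

5 m/s^2


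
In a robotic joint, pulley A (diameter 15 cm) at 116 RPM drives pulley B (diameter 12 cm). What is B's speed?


Given: D1 = 15 cm, w1 = 116 RPM, D2 = 12 cm
Using D1*w1 = D2*w2
w2 = D1*w1 / D2
w2 = 15*116 / 12
w2 = 1740 / 12
w2 = 145 RPM

145 RPM


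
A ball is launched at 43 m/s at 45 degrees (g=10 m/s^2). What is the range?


Given: v0 = 43 m/s, theta = 45 deg, g = 10 m/s^2
sin(2*45) = sin(90) = 1
Using R = v0^2 * sin(2*theta) / g
R = 43^2 * 1 / 10
R = 1849 / 10
R = 1849/10 m

1849/10 m


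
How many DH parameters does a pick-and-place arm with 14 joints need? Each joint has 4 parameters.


Given: 14 joints, 4 DH parameters per joint (d, theta, a, alpha)
Total DH parameters = number_of_joints * 4
Total = 14 * 4
Total = 56

56


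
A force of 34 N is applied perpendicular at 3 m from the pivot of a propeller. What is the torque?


Given: F = 34 N, r = 3 m, angle = 90 deg (perpendicular)
Using tau = F * r * sin(90)
sin(90) = 1
tau = 34 * 3 * 1
tau = 102 Nm

102 Nm


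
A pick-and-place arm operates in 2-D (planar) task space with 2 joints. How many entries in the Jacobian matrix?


Given: task space dimension = 2, joints = 2
Jacobian is a 2 x 2 matrix
Total entries = rows * columns
Total = 2 * 2
Total = 4

4


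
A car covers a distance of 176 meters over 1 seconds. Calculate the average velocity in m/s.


Given: distance d = 176 m, time t = 1 s
Using v = d / t
v = 176 / 1
v = 176 m/s

176 m/s


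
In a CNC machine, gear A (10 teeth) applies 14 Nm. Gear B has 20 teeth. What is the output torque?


Given: N1 = 10, N2 = 20, T1 = 14 Nm
Using T2/T1 = N2/N1
T2 = T1 * N2 / N1
T2 = 14 * 20 / 10
T2 = 280 / 10
T2 = 28 Nm

28 Nm


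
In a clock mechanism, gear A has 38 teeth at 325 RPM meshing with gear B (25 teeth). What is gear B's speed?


Given: N1 = 38 teeth, w1 = 325 RPM, N2 = 25 teeth
Using N1*w1 = N2*w2
w2 = N1*w1 / N2
w2 = 38*325 / 25
w2 = 12350 / 25
w2 = 494 RPM

494 RPM


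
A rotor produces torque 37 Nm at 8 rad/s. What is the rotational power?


Given: tau = 37 Nm, omega = 8 rad/s
Using P = tau * omega
P = 37 * 8
P = 296 W

296 W


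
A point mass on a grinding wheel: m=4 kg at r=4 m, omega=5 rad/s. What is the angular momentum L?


Given: m = 4 kg, r = 4 m, omega = 5 rad/s
For a point mass: I = m*r^2
I = 4*4^2 = 4*16 = 64
L = I*omega = 64*5
L = 320 kg*m^2/s

320 kg*m^2/s


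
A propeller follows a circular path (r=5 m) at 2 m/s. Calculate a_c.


Given: v = 2 m/s, r = 5 m
Using a_c = v^2 / r
a_c = 2^2 / 5
a_c = 4 / 5
a_c = 4/5 m/s^2

4/5 m/s^2


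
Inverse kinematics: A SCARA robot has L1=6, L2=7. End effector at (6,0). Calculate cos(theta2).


Given: L1 = 6, L2 = 7, target (x, y) = (6, 0)
Using cos(theta2) = (x^2 + y^2 - L1^2 - L2^2) / (2*L1*L2)
x^2 + y^2 = 6^2 + 0 = 36
L1^2 + L2^2 = 36 + 49 = 85
Numerator = 36 - 85 = -49
Denominator = 2*6*7 = 84
cos(theta2) = -49/84 = -7/12

-7/12


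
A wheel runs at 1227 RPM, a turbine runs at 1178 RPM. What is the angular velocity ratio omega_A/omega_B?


Given: RPM_A = 1227, RPM_B = 1178
omega = 2*pi*RPM/60, so omega_A/omega_B = RPM_A / RPM_B
omega_A/omega_B = 1227 / 1178
omega_A/omega_B = 1227/1178

1227/1178


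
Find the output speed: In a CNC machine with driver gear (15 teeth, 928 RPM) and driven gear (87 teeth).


Given: N1 = 15 teeth, w1 = 928 RPM, N2 = 87 teeth
Using N1*w1 = N2*w2
w2 = N1*w1 / N2
w2 = 15*928 / 87
w2 = 13920 / 87
w2 = 160 RPM

160 RPM


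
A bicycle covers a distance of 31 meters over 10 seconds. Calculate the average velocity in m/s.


Given: distance d = 31 m, time t = 10 s
Using v = d / t
v = 31 / 10
v = 31/10 m/s

31/10 m/s


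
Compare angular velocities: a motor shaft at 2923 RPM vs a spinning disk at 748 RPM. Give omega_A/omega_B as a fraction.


Given: RPM_A = 2923, RPM_B = 748
omega = 2*pi*RPM/60, so omega_A/omega_B = RPM_A / RPM_B
omega_A/omega_B = 2923 / 748
omega_A/omega_B = 2923/748

2923/748


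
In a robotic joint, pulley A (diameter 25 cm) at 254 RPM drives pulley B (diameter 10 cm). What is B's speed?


Given: D1 = 25 cm, w1 = 254 RPM, D2 = 10 cm
Using D1*w1 = D2*w2
w2 = D1*w1 / D2
w2 = 25*254 / 10
w2 = 6350 / 10
w2 = 635 RPM

635 RPM


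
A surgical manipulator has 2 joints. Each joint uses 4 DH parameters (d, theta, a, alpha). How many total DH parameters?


Given: 2 joints, 4 DH parameters per joint (d, theta, a, alpha)
Total DH parameters = number_of_joints * 4
Total = 2 * 4
Total = 8

8


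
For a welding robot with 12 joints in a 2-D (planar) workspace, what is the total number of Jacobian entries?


Given: task space dimension = 2, joints = 12
Jacobian is a 2 x 12 matrix
Total entries = rows * columns
Total = 2 * 12
Total = 24

24


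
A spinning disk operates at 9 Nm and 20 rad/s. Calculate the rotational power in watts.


Given: tau = 9 Nm, omega = 20 rad/s
Using P = tau * omega
P = 9 * 20
P = 180 W

180 W


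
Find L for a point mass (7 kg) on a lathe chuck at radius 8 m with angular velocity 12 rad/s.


Given: m = 7 kg, r = 8 m, omega = 12 rad/s
For a point mass: I = m*r^2
I = 7*8^2 = 7*64 = 448
L = I*omega = 448*12
L = 5376 kg*m^2/s

5376 kg*m^2/s


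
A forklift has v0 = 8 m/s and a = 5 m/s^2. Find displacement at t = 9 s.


Given: v0 = 8 m/s, a = 5 m/s^2, t = 9 s
Using s = v0*t + (1/2)*a*t^2
s = 8*9 + (1/2)*5*9^2
s = 72 + (1/2)*405
s = 72 + 405/2
s = 549/2

549/2 m


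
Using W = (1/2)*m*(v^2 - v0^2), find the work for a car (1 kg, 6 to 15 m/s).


Given: m = 1 kg, v0 = 6 m/s, v = 15 m/s
Using W = (1/2)*m*(v^2 - v0^2)
v^2 = 15^2 = 225
v0^2 = 6^2 = 36
v^2 - v0^2 = 225 - 36 = 189
W = (1/2)*1*189 = 189/2 J

189/2 J


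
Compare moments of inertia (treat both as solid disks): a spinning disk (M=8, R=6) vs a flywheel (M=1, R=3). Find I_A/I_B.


Given: M1=8 kg, R1=6 m, M2=1 kg, R2=3 m
For a disk: I = (1/2)*M*R^2, so I_A/I_B = (M1*R1^2)/(M2*R2^2)
M1*R1^2 = 8*36 = 288
M2*R2^2 = 1*9 = 9
I_A/I_B = 288/9 = 32

32


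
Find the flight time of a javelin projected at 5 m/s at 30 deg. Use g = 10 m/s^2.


Given: v0 = 5 m/s, theta = 30 deg, g = 10 m/s^2
sin(30) = 1/2
Using T = 2*v0*sin(theta) / g
T = 2*5*1/2 / 10
T = 5 / 10
T = 1/2 s

1/2 s


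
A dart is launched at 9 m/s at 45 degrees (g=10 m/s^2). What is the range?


Given: v0 = 9 m/s, theta = 45 deg, g = 10 m/s^2
sin(2*45) = sin(90) = 1
Using R = v0^2 * sin(2*theta) / g
R = 9^2 * 1 / 10
R = 81 / 10
R = 81/10 m

81/10 m


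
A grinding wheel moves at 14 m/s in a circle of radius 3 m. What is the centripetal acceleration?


Given: v = 14 m/s, r = 3 m
Using a_c = v^2 / r
a_c = 14^2 / 3
a_c = 196 / 3
a_c = 196/3 m/s^2

196/3 m/s^2


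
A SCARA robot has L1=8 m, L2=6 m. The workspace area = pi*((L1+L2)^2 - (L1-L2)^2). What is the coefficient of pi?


Given: L1 = 8, L2 = 6
(L1+L2)^2 = (14)^2 = 196
(L1-L2)^2 = (2)^2 = 4
Difference = 196 - 4 = 192
This equals 4*L1*L2 = 4*8*6 = 192
Workspace area = 192*pi

192


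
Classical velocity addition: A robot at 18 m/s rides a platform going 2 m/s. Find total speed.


Given: object velocity = 18 m/s, platform velocity = 2 m/s (same direction)
Using classical velocity addition: v_total = v_object + v_platform
v_total = 18 + 2
v_total = 20 m/s

20 m/s


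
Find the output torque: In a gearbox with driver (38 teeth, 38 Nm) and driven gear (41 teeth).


Given: N1 = 38, N2 = 41, T1 = 38 Nm
Using T2/T1 = N2/N1
T2 = T1 * N2 / N1
T2 = 38 * 41 / 38
T2 = 1558 / 38
T2 = 41 Nm

41 Nm


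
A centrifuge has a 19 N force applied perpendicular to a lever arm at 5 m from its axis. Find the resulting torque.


Given: F = 19 N, r = 5 m, angle = 90 deg (perpendicular)
Using tau = F * r * sin(90)
sin(90) = 1
tau = 19 * 5 * 1
tau = 95 Nm

95 Nm


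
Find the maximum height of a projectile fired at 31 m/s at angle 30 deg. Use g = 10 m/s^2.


Given: v0 = 31 m/s, theta = 30 deg, g = 10 m/s^2
sin^2(30) = 1/4
Using H = v0^2 * sin^2(theta) / (2*g)
H = 31^2 * 1/4 / (2*10)
H = 961 * 1/4 / 20
H = 961/4 / 20
H = 961/80 m

961/80 m


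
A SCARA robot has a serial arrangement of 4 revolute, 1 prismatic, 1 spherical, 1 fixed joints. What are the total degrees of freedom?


Given: serial robot with 4 revolute, 1 prismatic, 1 spherical, 1 fixed joints
DOF contribution per joint type: revolute=1, prismatic=1, spherical=3, fixed=0
DOF = 4*1 + 1*1 + 1*3 + 1*0
DOF = 8

8


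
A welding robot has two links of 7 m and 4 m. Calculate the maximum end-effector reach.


Given: L1 = 7 m, L2 = 4 m
For a 2-link planar arm, max reach = L1 + L2 (fully extended)
Max reach = 7 + 4
Max reach = 11 m

11 m


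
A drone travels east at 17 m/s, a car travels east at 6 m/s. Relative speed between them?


Given: v_A = 17 m/s east, v_B = 6 m/s east
Both move in the same direction; relative speed = |v_A - v_B|
|17 - 6| = |11|
= 11 m/s

11 m/s


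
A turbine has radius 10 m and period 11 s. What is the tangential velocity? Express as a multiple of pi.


Given: radius r = 10 m, period T = 11 s
Using v = 2*pi*r / T
v = 2*pi*10 / 11
v = 20*pi / 11
v = 20/11*pi m/s

20/11*pi m/s


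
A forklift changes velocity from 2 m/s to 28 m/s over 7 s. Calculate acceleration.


Given: initial velocity v0 = 2 m/s, final velocity v = 28 m/s, time t = 7 s
Using a = (v - v0) / t
a = (28 - 2) / 7
a = 26 / 7
a = 26/7 m/s^2

26/7 m/s^2


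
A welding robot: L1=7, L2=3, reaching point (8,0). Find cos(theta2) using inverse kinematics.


Given: L1 = 7, L2 = 3, target (x, y) = (8, 0)
Using cos(theta2) = (x^2 + y^2 - L1^2 - L2^2) / (2*L1*L2)
x^2 + y^2 = 8^2 + 0 = 64
L1^2 + L2^2 = 49 + 9 = 58
Numerator = 64 - 58 = 6
Denominator = 2*7*3 = 42
cos(theta2) = 6/42 = 1/7

1/7


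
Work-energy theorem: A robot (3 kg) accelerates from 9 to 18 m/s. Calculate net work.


Given: m = 3 kg, v0 = 9 m/s, v = 18 m/s
Using W = (1/2)*m*(v^2 - v0^2)
v^2 = 18^2 = 324
v0^2 = 9^2 = 81
v^2 - v0^2 = 324 - 81 = 243
W = (1/2)*3*243 = 729/2 J

729/2 J


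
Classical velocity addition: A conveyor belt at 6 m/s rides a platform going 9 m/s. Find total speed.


Given: object velocity = 6 m/s, platform velocity = 9 m/s (same direction)
Using classical velocity addition: v_total = v_object + v_platform
v_total = 6 + 9
v_total = 15 m/s

15 m/s


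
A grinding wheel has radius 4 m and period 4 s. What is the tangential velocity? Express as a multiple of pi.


Given: radius r = 4 m, period T = 4 s
Using v = 2*pi*r / T
v = 2*pi*4 / 4
v = 8*pi / 4
v = 2*pi m/s

2*pi m/s


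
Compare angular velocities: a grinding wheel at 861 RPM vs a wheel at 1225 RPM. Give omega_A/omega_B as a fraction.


Given: RPM_A = 861, RPM_B = 1225
omega = 2*pi*RPM/60, so omega_A/omega_B = RPM_A / RPM_B
omega_A/omega_B = 861 / 1225
omega_A/omega_B = 123/175

123/175


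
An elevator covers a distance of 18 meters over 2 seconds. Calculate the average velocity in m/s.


Given: distance d = 18 m, time t = 2 s
Using v = d / t
v = 18 / 2
v = 9 m/s

9 m/s


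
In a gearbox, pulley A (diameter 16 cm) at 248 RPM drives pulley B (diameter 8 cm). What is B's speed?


Given: D1 = 16 cm, w1 = 248 RPM, D2 = 8 cm
Using D1*w1 = D2*w2
w2 = D1*w1 / D2
w2 = 16*248 / 8
w2 = 3968 / 8
w2 = 496 RPM

496 RPM


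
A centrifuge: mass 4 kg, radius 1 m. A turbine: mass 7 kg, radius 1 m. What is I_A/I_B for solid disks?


Given: M1=4 kg, R1=1 m, M2=7 kg, R2=1 m
For a disk: I = (1/2)*M*R^2, so I_A/I_B = (M1*R1^2)/(M2*R2^2)
M1*R1^2 = 4*1 = 4
M2*R2^2 = 7*1 = 7
I_A/I_B = 4/7 = 4/7

4/7


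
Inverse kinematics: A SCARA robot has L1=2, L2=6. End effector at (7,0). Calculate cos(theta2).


Given: L1 = 2, L2 = 6, target (x, y) = (7, 0)
Using cos(theta2) = (x^2 + y^2 - L1^2 - L2^2) / (2*L1*L2)
x^2 + y^2 = 7^2 + 0 = 49
L1^2 + L2^2 = 4 + 36 = 40
Numerator = 49 - 40 = 9
Denominator = 2*2*6 = 24
cos(theta2) = 9/24 = 3/8

3/8


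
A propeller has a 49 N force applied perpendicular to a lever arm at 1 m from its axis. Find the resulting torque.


Given: F = 49 N, r = 1 m, angle = 90 deg (perpendicular)
Using tau = F * r * sin(90)
sin(90) = 1
tau = 49 * 1 * 1
tau = 49 Nm

49 Nm


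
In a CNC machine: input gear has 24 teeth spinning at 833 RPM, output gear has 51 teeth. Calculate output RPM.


Given: N1 = 24 teeth, w1 = 833 RPM, N2 = 51 teeth
Using N1*w1 = N2*w2
w2 = N1*w1 / N2
w2 = 24*833 / 51
w2 = 19992 / 51
w2 = 392 RPM

392 RPM


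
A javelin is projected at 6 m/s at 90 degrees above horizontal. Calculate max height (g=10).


Given: v0 = 6 m/s, theta = 90 deg, g = 10 m/s^2
sin^2(90) = 1
Using H = v0^2 * sin^2(theta) / (2*g)
H = 6^2 * 1 / (2*10)
H = 36 * 1 / 20
H = 36 / 20
H = 9/5 m

9/5 m


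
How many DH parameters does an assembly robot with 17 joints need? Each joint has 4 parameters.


Given: 17 joints, 4 DH parameters per joint (d, theta, a, alpha)
Total DH parameters = number_of_joints * 4
Total = 17 * 4
Total = 68

68


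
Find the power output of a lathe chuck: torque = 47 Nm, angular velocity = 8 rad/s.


Given: tau = 47 Nm, omega = 8 rad/s
Using P = tau * omega
P = 47 * 8
P = 376 W

376 W


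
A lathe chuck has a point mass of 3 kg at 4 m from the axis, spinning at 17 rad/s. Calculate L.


Given: m = 3 kg, r = 4 m, omega = 17 rad/s
For a point mass: I = m*r^2
I = 3*4^2 = 3*16 = 48
L = I*omega = 48*17
L = 816 kg*m^2/s

816 kg*m^2/s


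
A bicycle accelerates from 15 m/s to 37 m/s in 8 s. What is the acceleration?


Given: initial velocity v0 = 15 m/s, final velocity v = 37 m/s, time t = 8 s
Using a = (v - v0) / t
a = (37 - 15) / 8
a = 22 / 8
a = 11/4 m/s^2

11/4 m/s^2


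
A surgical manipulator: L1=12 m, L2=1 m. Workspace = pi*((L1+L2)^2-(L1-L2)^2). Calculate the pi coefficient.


Given: L1 = 12, L2 = 1
(L1+L2)^2 = (13)^2 = 169
(L1-L2)^2 = (11)^2 = 121
Difference = 169 - 121 = 48
This equals 4*L1*L2 = 4*12*1 = 48
Workspace area = 48*pi

48


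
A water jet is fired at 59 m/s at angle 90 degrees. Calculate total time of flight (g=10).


Given: v0 = 59 m/s, theta = 90 deg, g = 10 m/s^2
sin(90) = 1
Using T = 2*v0*sin(theta) / g
T = 2*59*1 / 10
T = 118 / 10
T = 59/5 s

59/5 s


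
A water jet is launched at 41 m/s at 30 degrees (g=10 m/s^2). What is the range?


Given: v0 = 41 m/s, theta = 30 deg, g = 10 m/s^2
sin(2*30) = sin(60) = sqrt(3)/2
Using R = v0^2 * sin(2*theta) / g
R = 41^2 * (sqrt(3)/2) / 10
R = 1681 * sqrt(3) / 20
R = 1681/20*sqrt(3) m

1681/20*sqrt(3) m


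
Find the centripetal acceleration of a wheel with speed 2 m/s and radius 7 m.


Given: v = 2 m/s, r = 7 m
Using a_c = v^2 / r
a_c = 2^2 / 7
a_c = 4 / 7
a_c = 4/7 m/s^2

4/7 m/s^2


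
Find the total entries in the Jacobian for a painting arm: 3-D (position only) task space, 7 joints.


Given: task space dimension = 3, joints = 7
Jacobian is a 3 x 7 matrix
Total entries = rows * columns
Total = 3 * 7
Total = 21

21


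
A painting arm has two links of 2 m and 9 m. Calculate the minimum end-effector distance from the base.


Given: L1 = 2 m, L2 = 9 m
For a 2-link planar arm, min reach = |L1 - L2| (second link folded back)
Min reach = |2 - 9|
Min reach = 7 m

7 m


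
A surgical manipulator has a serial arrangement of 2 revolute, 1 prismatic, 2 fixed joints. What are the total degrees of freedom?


Given: serial robot with 2 revolute, 1 prismatic, 2 fixed joints
DOF contribution per joint type: revolute=1, prismatic=1, spherical=3, fixed=0
DOF = 2*1 + 1*1 + 2*0
DOF = 3

3


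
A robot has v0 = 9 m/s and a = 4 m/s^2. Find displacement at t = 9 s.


Given: v0 = 9 m/s, a = 4 m/s^2, t = 9 s
Using s = v0*t + (1/2)*a*t^2
s = 9*9 + (1/2)*4*9^2
s = 81 + (1/2)*324
s = 81 + 162
s = 243

243 m


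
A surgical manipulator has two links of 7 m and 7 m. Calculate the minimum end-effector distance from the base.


Given: L1 = 7 m, L2 = 7 m
For a 2-link planar arm, min reach = |L1 - L2| (second link folded back)
Min reach = |7 - 7|
Min reach = 0 m

0 m


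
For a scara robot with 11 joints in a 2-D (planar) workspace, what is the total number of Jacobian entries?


Given: task space dimension = 2, joints = 11
Jacobian is a 2 x 11 matrix
Total entries = rows * columns
Total = 2 * 11
Total = 22

22


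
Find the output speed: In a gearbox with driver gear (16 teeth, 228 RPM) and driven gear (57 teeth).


Given: N1 = 16 teeth, w1 = 228 RPM, N2 = 57 teeth
Using N1*w1 = N2*w2
w2 = N1*w1 / N2
w2 = 16*228 / 57
w2 = 3648 / 57
w2 = 64 RPM

64 RPM


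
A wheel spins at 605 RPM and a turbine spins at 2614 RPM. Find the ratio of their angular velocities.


Given: RPM_A = 605, RPM_B = 2614
omega = 2*pi*RPM/60, so omega_A/omega_B = RPM_A / RPM_B
omega_A/omega_B = 605 / 2614
omega_A/omega_B = 605/2614

605/2614


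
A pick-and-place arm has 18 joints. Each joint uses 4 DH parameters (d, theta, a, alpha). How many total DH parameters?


Given: 18 joints, 4 DH parameters per joint (d, theta, a, alpha)
Total DH parameters = number_of_joints * 4
Total = 18 * 4
Total = 72

72


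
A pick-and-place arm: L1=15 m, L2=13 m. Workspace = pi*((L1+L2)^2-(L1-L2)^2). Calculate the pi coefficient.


Given: L1 = 15, L2 = 13
(L1+L2)^2 = (28)^2 = 784
(L1-L2)^2 = (2)^2 = 4
Difference = 784 - 4 = 780
This equals 4*L1*L2 = 4*15*13 = 780
Workspace area = 780*pi

780


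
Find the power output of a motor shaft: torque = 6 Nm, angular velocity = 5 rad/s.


Given: tau = 6 Nm, omega = 5 rad/s
Using P = tau * omega
P = 6 * 5
P = 30 W

30 W


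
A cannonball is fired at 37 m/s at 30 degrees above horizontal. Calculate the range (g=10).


Given: v0 = 37 m/s, theta = 30 deg, g = 10 m/s^2
sin(2*30) = sin(60) = sqrt(3)/2
Using R = v0^2 * sin(2*theta) / g
R = 37^2 * (sqrt(3)/2) / 10
R = 1369 * sqrt(3) / 20
R = 1369/20*sqrt(3) m

1369/20*sqrt(3) m


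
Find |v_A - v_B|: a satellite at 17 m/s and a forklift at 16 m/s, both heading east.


Given: v_A = 17 m/s east, v_B = 16 m/s east
Both move in the same direction; relative speed = |v_A - v_B|
|17 - 16| = |1|
= 1 m/s

1 m/s


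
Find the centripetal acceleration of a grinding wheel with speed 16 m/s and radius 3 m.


Given: v = 16 m/s, r = 3 m
Using a_c = v^2 / r
a_c = 16^2 / 3
a_c = 256 / 3
a_c = 256/3 m/s^2

256/3 m/s^2


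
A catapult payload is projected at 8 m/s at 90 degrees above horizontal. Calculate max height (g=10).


Given: v0 = 8 m/s, theta = 90 deg, g = 10 m/s^2
sin^2(90) = 1
Using H = v0^2 * sin^2(theta) / (2*g)
H = 8^2 * 1 / (2*10)
H = 64 * 1 / 20
H = 64 / 20
H = 16/5 m

16/5 m


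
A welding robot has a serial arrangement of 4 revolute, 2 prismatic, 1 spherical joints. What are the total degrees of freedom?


Given: serial robot with 4 revolute, 2 prismatic, 1 spherical joints
DOF contribution per joint type: revolute=1, prismatic=1, spherical=3, fixed=0
DOF = 4*1 + 2*1 + 1*3
DOF = 9

9


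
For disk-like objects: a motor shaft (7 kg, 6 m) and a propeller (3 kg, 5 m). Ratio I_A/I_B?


Given: M1=7 kg, R1=6 m, M2=3 kg, R2=5 m
For a disk: I = (1/2)*M*R^2, so I_A/I_B = (M1*R1^2)/(M2*R2^2)
M1*R1^2 = 7*36 = 252
M2*R2^2 = 3*25 = 75
I_A/I_B = 252/75 = 84/25

84/25


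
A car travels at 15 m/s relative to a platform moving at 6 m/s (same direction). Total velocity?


Given: object velocity = 15 m/s, platform velocity = 6 m/s (same direction)
Using classical velocity addition: v_total = v_object + v_platform
v_total = 15 + 6
v_total = 21 m/s

21 m/s


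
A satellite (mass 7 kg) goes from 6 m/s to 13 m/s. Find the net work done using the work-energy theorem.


Given: m = 7 kg, v0 = 6 m/s, v = 13 m/s
Using W = (1/2)*m*(v^2 - v0^2)
v^2 = 13^2 = 169
v0^2 = 6^2 = 36
v^2 - v0^2 = 169 - 36 = 133
W = (1/2)*7*133 = 931/2 J

931/2 J


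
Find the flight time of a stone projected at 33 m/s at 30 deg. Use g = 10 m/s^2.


Given: v0 = 33 m/s, theta = 30 deg, g = 10 m/s^2
sin(30) = 1/2
Using T = 2*v0*sin(theta) / g
T = 2*33*1/2 / 10
T = 33 / 10
T = 33/10 s

33/10 s


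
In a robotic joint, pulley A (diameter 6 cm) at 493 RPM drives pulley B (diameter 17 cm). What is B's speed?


Given: D1 = 6 cm, w1 = 493 RPM, D2 = 17 cm
Using D1*w1 = D2*w2
w2 = D1*w1 / D2
w2 = 6*493 / 17
w2 = 2958 / 17
w2 = 174 RPM

174 RPM


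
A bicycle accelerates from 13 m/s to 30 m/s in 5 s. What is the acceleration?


Given: initial velocity v0 = 13 m/s, final velocity v = 30 m/s, time t = 5 s
Using a = (v - v0) / t
a = (30 - 13) / 5
a = 17 / 5
a = 17/5 m/s^2

17/5 m/s^2


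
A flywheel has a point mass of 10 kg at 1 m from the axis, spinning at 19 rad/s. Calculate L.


Given: m = 10 kg, r = 1 m, omega = 19 rad/s
For a point mass: I = m*r^2
I = 10*1^2 = 10*1 = 10
L = I*omega = 10*19
L = 190 kg*m^2/s

190 kg*m^2/s


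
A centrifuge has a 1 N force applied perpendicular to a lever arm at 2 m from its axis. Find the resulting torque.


Given: F = 1 N, r = 2 m, angle = 90 deg (perpendicular)
Using tau = F * r * sin(90)
sin(90) = 1
tau = 1 * 2 * 1
tau = 2 Nm

2 Nm


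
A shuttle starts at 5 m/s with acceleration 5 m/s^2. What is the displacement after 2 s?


Given: v0 = 5 m/s, a = 5 m/s^2, t = 2 s
Using s = v0*t + (1/2)*a*t^2
s = 5*2 + (1/2)*5*2^2
s = 10 + (1/2)*20
s = 10 + 10
s = 20

20 m


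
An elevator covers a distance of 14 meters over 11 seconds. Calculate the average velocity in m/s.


Given: distance d = 14 m, time t = 11 s
Using v = d / t
v = 14 / 11
v = 14/11 m/s

14/11 m/s


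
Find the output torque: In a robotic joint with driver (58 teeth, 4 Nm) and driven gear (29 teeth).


Given: N1 = 58, N2 = 29, T1 = 4 Nm
Using T2/T1 = N2/N1
T2 = T1 * N2 / N1
T2 = 4 * 29 / 58
T2 = 116 / 58
T2 = 2 Nm

2 Nm


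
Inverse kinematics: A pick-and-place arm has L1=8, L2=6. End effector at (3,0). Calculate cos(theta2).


Given: L1 = 8, L2 = 6, target (x, y) = (3, 0)
Using cos(theta2) = (x^2 + y^2 - L1^2 - L2^2) / (2*L1*L2)
x^2 + y^2 = 3^2 + 0 = 9
L1^2 + L2^2 = 64 + 36 = 100
Numerator = 9 - 100 = -91
Denominator = 2*8*6 = 96
cos(theta2) = -91/96 = -91/96

-91/96


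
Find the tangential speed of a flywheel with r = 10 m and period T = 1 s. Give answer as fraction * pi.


Given: radius r = 10 m, period T = 1 s
Using v = 2*pi*r / T
v = 2*pi*10 / 1
v = 20*pi / 1
v = 20*pi m/s

20*pi m/s


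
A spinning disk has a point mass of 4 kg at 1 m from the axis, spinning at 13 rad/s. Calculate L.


Given: m = 4 kg, r = 1 m, omega = 13 rad/s
For a point mass: I = m*r^2
I = 4*1^2 = 4*1 = 4
L = I*omega = 4*13
L = 52 kg*m^2/s

52 kg*m^2/s


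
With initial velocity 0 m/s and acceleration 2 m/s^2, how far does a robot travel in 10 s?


Given: v0 = 0 m/s, a = 2 m/s^2, t = 10 s
Using s = v0*t + (1/2)*a*t^2
s = 0*10 + (1/2)*2*10^2
s = 0 + (1/2)*200
s = 0 + 100
s = 100

100 m


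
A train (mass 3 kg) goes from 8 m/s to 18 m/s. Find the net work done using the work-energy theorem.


Given: m = 3 kg, v0 = 8 m/s, v = 18 m/s
Using W = (1/2)*m*(v^2 - v0^2)
v^2 = 18^2 = 324
v0^2 = 8^2 = 64
v^2 - v0^2 = 324 - 64 = 260
W = (1/2)*3*260 = 390 J

390 J


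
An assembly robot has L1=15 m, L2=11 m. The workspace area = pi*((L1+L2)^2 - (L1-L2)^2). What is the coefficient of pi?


Given: L1 = 15, L2 = 11
(L1+L2)^2 = (26)^2 = 676
(L1-L2)^2 = (4)^2 = 16
Difference = 676 - 16 = 660
This equals 4*L1*L2 = 4*15*11 = 660
Workspace area = 660*pi

660


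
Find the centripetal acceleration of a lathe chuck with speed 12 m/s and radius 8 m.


Given: v = 12 m/s, r = 8 m
Using a_c = v^2 / r
a_c = 12^2 / 8
a_c = 144 / 8
a_c = 18 m/s^2

18 m/s^2


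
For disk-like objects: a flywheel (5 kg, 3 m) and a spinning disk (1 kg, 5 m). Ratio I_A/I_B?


Given: M1=5 kg, R1=3 m, M2=1 kg, R2=5 m
For a disk: I = (1/2)*M*R^2, so I_A/I_B = (M1*R1^2)/(M2*R2^2)
M1*R1^2 = 5*9 = 45
M2*R2^2 = 1*25 = 25
I_A/I_B = 45/25 = 9/5

9/5


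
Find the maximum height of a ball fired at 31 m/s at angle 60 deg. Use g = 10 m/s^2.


Given: v0 = 31 m/s, theta = 60 deg, g = 10 m/s^2
sin^2(60) = 3/4
Using H = v0^2 * sin^2(theta) / (2*g)
H = 31^2 * 3/4 / (2*10)
H = 961 * 3/4 / 20
H = 2883/4 / 20
H = 2883/80 m

2883/80 m


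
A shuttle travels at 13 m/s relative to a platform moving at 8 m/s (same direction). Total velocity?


Given: object velocity = 13 m/s, platform velocity = 8 m/s (same direction)
Using classical velocity addition: v_total = v_object + v_platform
v_total = 13 + 8
v_total = 21 m/s

21 m/s


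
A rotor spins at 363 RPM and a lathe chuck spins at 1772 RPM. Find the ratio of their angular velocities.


Given: RPM_A = 363, RPM_B = 1772
omega = 2*pi*RPM/60, so omega_A/omega_B = RPM_A / RPM_B
omega_A/omega_B = 363 / 1772
omega_A/omega_B = 363/1772

363/1772


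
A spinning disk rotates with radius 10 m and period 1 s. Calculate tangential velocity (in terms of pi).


Given: radius r = 10 m, period T = 1 s
Using v = 2*pi*r / T
v = 2*pi*10 / 1
v = 20*pi / 1
v = 20*pi m/s

20*pi m/s


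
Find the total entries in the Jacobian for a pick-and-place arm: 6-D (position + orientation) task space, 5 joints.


Given: task space dimension = 6, joints = 5
Jacobian is a 6 x 5 matrix
Total entries = rows * columns
Total = 6 * 5
Total = 30

30


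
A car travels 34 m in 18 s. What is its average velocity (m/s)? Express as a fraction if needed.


Given: distance d = 34 m, time t = 18 s
Using v = d / t
v = 34 / 18
v = 17/9 m/s

17/9 m/s
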